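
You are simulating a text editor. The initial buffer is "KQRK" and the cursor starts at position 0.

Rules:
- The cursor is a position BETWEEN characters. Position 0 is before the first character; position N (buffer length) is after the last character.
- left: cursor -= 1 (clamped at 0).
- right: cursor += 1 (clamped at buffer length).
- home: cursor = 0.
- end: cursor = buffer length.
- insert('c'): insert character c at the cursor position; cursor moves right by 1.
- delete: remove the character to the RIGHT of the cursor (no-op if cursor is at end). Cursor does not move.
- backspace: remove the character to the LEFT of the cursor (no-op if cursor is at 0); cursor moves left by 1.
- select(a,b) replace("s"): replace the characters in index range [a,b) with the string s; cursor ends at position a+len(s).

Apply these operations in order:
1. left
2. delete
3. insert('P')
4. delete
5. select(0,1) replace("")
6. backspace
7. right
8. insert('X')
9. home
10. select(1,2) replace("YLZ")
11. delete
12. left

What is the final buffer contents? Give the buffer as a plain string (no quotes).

Answer: RYLZ

Derivation:
After op 1 (left): buf='KQRK' cursor=0
After op 2 (delete): buf='QRK' cursor=0
After op 3 (insert('P')): buf='PQRK' cursor=1
After op 4 (delete): buf='PRK' cursor=1
After op 5 (select(0,1) replace("")): buf='RK' cursor=0
After op 6 (backspace): buf='RK' cursor=0
After op 7 (right): buf='RK' cursor=1
After op 8 (insert('X')): buf='RXK' cursor=2
After op 9 (home): buf='RXK' cursor=0
After op 10 (select(1,2) replace("YLZ")): buf='RYLZK' cursor=4
After op 11 (delete): buf='RYLZ' cursor=4
After op 12 (left): buf='RYLZ' cursor=3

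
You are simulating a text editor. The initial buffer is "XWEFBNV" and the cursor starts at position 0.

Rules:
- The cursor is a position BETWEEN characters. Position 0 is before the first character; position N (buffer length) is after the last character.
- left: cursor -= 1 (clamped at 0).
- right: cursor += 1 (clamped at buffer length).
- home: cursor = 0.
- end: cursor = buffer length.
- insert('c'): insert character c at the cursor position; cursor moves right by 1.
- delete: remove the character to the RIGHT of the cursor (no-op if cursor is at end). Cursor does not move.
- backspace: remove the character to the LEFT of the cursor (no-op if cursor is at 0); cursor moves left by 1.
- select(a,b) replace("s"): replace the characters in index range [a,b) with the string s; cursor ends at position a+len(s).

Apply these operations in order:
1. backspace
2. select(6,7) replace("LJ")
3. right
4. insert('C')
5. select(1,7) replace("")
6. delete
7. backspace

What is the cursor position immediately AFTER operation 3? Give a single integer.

Answer: 8

Derivation:
After op 1 (backspace): buf='XWEFBNV' cursor=0
After op 2 (select(6,7) replace("LJ")): buf='XWEFBNLJ' cursor=8
After op 3 (right): buf='XWEFBNLJ' cursor=8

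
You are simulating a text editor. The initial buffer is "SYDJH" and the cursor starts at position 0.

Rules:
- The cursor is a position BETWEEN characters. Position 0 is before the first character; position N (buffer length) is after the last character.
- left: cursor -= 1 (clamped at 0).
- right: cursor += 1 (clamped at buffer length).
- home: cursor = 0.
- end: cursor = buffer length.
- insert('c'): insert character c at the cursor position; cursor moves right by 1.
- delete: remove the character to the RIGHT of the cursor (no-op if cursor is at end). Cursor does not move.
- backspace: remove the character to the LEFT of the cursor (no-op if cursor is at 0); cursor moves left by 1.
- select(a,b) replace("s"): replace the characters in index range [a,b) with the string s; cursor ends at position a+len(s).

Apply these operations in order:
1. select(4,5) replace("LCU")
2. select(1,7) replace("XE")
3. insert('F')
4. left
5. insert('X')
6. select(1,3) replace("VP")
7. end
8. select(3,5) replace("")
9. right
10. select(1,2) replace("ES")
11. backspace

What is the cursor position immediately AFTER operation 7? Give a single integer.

Answer: 5

Derivation:
After op 1 (select(4,5) replace("LCU")): buf='SYDJLCU' cursor=7
After op 2 (select(1,7) replace("XE")): buf='SXE' cursor=3
After op 3 (insert('F')): buf='SXEF' cursor=4
After op 4 (left): buf='SXEF' cursor=3
After op 5 (insert('X')): buf='SXEXF' cursor=4
After op 6 (select(1,3) replace("VP")): buf='SVPXF' cursor=3
After op 7 (end): buf='SVPXF' cursor=5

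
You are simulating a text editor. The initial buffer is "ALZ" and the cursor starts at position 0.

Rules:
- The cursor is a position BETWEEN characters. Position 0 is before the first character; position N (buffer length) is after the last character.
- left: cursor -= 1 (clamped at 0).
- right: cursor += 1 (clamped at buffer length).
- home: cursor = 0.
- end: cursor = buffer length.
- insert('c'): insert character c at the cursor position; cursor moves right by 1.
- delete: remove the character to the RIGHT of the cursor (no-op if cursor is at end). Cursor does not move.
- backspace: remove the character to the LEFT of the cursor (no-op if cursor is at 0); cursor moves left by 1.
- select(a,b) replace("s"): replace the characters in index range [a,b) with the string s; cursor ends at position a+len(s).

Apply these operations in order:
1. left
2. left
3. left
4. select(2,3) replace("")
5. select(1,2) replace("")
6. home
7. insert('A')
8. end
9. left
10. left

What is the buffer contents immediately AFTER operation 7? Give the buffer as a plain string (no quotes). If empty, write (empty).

After op 1 (left): buf='ALZ' cursor=0
After op 2 (left): buf='ALZ' cursor=0
After op 3 (left): buf='ALZ' cursor=0
After op 4 (select(2,3) replace("")): buf='AL' cursor=2
After op 5 (select(1,2) replace("")): buf='A' cursor=1
After op 6 (home): buf='A' cursor=0
After op 7 (insert('A')): buf='AA' cursor=1

Answer: AA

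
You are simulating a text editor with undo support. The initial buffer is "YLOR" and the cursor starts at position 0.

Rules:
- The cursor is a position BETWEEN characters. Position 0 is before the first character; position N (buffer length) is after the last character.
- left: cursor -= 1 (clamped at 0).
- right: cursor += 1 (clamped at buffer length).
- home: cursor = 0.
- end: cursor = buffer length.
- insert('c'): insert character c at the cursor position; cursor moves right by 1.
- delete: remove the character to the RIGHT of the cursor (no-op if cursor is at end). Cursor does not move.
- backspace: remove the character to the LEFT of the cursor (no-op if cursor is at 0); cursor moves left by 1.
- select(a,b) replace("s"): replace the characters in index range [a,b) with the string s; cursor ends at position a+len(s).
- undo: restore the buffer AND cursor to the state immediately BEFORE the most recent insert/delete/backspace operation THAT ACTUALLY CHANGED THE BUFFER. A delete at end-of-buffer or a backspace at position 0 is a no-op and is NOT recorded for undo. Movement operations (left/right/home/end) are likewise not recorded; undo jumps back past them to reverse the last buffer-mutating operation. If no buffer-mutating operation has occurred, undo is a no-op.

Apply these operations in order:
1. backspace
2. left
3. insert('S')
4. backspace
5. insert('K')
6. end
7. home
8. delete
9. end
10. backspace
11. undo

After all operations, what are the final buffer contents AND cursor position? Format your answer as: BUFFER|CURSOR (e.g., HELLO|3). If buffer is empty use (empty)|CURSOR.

Answer: YLOR|4

Derivation:
After op 1 (backspace): buf='YLOR' cursor=0
After op 2 (left): buf='YLOR' cursor=0
After op 3 (insert('S')): buf='SYLOR' cursor=1
After op 4 (backspace): buf='YLOR' cursor=0
After op 5 (insert('K')): buf='KYLOR' cursor=1
After op 6 (end): buf='KYLOR' cursor=5
After op 7 (home): buf='KYLOR' cursor=0
After op 8 (delete): buf='YLOR' cursor=0
After op 9 (end): buf='YLOR' cursor=4
After op 10 (backspace): buf='YLO' cursor=3
After op 11 (undo): buf='YLOR' cursor=4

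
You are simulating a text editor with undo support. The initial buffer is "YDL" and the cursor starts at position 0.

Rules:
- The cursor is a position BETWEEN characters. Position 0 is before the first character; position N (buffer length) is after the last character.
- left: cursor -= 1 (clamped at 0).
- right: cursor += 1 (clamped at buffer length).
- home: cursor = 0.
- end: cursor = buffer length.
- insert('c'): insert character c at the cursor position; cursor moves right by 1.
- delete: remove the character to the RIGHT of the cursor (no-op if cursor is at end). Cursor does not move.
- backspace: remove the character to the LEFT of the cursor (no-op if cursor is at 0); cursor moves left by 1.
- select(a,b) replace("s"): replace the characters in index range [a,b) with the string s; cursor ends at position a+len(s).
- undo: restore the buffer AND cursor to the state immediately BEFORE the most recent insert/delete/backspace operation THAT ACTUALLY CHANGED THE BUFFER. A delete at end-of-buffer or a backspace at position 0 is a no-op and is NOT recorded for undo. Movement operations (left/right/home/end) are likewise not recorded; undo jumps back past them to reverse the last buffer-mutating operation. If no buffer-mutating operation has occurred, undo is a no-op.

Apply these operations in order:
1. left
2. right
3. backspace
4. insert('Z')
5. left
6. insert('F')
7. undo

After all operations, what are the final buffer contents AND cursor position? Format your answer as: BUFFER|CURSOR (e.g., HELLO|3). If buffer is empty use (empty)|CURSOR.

Answer: ZDL|0

Derivation:
After op 1 (left): buf='YDL' cursor=0
After op 2 (right): buf='YDL' cursor=1
After op 3 (backspace): buf='DL' cursor=0
After op 4 (insert('Z')): buf='ZDL' cursor=1
After op 5 (left): buf='ZDL' cursor=0
After op 6 (insert('F')): buf='FZDL' cursor=1
After op 7 (undo): buf='ZDL' cursor=0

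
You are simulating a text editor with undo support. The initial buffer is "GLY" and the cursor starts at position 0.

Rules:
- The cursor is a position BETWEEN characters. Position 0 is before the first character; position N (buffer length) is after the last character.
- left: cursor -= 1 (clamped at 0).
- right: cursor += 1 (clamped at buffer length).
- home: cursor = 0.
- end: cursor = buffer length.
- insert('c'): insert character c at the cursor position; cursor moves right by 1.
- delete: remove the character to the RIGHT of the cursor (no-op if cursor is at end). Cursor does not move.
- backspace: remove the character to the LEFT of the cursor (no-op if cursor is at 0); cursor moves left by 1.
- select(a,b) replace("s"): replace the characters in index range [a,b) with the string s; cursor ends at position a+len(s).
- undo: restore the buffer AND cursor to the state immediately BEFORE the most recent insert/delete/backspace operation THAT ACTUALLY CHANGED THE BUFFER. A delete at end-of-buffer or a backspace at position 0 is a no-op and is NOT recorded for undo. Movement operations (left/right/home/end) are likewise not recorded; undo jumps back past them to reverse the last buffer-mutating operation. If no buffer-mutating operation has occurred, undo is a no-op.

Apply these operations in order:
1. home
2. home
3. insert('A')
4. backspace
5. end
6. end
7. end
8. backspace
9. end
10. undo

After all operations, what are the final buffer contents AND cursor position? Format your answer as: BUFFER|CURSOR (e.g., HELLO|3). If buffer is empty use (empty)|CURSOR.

After op 1 (home): buf='GLY' cursor=0
After op 2 (home): buf='GLY' cursor=0
After op 3 (insert('A')): buf='AGLY' cursor=1
After op 4 (backspace): buf='GLY' cursor=0
After op 5 (end): buf='GLY' cursor=3
After op 6 (end): buf='GLY' cursor=3
After op 7 (end): buf='GLY' cursor=3
After op 8 (backspace): buf='GL' cursor=2
After op 9 (end): buf='GL' cursor=2
After op 10 (undo): buf='GLY' cursor=3

Answer: GLY|3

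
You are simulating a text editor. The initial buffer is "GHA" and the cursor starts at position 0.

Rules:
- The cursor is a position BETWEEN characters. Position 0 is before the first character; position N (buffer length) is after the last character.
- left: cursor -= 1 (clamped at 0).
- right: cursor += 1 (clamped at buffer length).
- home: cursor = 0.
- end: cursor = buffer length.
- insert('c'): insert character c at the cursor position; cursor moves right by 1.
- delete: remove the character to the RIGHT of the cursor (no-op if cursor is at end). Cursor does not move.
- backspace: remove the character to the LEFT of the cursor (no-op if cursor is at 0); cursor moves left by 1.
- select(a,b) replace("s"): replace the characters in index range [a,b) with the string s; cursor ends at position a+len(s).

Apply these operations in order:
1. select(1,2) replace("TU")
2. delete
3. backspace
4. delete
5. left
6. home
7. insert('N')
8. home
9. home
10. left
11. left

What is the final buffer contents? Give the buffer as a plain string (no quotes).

After op 1 (select(1,2) replace("TU")): buf='GTUA' cursor=3
After op 2 (delete): buf='GTU' cursor=3
After op 3 (backspace): buf='GT' cursor=2
After op 4 (delete): buf='GT' cursor=2
After op 5 (left): buf='GT' cursor=1
After op 6 (home): buf='GT' cursor=0
After op 7 (insert('N')): buf='NGT' cursor=1
After op 8 (home): buf='NGT' cursor=0
After op 9 (home): buf='NGT' cursor=0
After op 10 (left): buf='NGT' cursor=0
After op 11 (left): buf='NGT' cursor=0

Answer: NGT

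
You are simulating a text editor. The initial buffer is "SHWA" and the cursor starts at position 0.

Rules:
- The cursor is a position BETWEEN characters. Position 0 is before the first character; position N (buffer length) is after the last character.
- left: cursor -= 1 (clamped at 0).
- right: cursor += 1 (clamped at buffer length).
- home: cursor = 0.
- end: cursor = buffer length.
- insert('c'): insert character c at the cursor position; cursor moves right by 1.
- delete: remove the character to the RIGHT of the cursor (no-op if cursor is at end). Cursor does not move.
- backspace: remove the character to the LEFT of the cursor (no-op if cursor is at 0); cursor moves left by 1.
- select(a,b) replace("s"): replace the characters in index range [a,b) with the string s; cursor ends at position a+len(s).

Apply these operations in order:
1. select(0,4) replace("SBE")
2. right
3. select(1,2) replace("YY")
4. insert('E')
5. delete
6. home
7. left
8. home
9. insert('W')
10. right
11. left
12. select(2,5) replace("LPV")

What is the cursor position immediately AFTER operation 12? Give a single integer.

After op 1 (select(0,4) replace("SBE")): buf='SBE' cursor=3
After op 2 (right): buf='SBE' cursor=3
After op 3 (select(1,2) replace("YY")): buf='SYYE' cursor=3
After op 4 (insert('E')): buf='SYYEE' cursor=4
After op 5 (delete): buf='SYYE' cursor=4
After op 6 (home): buf='SYYE' cursor=0
After op 7 (left): buf='SYYE' cursor=0
After op 8 (home): buf='SYYE' cursor=0
After op 9 (insert('W')): buf='WSYYE' cursor=1
After op 10 (right): buf='WSYYE' cursor=2
After op 11 (left): buf='WSYYE' cursor=1
After op 12 (select(2,5) replace("LPV")): buf='WSLPV' cursor=5

Answer: 5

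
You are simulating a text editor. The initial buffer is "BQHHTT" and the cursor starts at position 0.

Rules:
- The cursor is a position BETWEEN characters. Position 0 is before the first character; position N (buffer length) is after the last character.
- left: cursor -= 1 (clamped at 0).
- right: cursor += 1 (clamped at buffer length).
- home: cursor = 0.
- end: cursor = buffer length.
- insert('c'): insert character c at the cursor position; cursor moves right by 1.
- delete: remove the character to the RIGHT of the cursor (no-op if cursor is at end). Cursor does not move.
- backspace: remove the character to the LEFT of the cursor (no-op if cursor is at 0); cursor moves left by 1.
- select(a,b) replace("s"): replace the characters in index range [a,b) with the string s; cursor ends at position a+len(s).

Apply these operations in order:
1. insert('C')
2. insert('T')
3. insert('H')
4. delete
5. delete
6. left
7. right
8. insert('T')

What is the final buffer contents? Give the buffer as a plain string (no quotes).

Answer: CTHTHHTT

Derivation:
After op 1 (insert('C')): buf='CBQHHTT' cursor=1
After op 2 (insert('T')): buf='CTBQHHTT' cursor=2
After op 3 (insert('H')): buf='CTHBQHHTT' cursor=3
After op 4 (delete): buf='CTHQHHTT' cursor=3
After op 5 (delete): buf='CTHHHTT' cursor=3
After op 6 (left): buf='CTHHHTT' cursor=2
After op 7 (right): buf='CTHHHTT' cursor=3
After op 8 (insert('T')): buf='CTHTHHTT' cursor=4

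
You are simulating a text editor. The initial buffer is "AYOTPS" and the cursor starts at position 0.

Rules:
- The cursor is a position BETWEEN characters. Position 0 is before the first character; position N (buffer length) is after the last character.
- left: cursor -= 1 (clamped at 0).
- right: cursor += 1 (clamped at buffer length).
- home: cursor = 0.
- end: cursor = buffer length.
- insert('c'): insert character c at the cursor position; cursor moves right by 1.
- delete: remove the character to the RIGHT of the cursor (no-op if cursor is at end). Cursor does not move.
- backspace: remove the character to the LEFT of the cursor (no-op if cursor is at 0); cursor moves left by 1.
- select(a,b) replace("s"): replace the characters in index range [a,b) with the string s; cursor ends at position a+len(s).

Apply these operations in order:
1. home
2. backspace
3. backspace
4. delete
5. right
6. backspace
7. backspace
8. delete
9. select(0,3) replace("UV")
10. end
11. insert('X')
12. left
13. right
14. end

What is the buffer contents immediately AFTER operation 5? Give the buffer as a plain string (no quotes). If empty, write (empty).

After op 1 (home): buf='AYOTPS' cursor=0
After op 2 (backspace): buf='AYOTPS' cursor=0
After op 3 (backspace): buf='AYOTPS' cursor=0
After op 4 (delete): buf='YOTPS' cursor=0
After op 5 (right): buf='YOTPS' cursor=1

Answer: YOTPS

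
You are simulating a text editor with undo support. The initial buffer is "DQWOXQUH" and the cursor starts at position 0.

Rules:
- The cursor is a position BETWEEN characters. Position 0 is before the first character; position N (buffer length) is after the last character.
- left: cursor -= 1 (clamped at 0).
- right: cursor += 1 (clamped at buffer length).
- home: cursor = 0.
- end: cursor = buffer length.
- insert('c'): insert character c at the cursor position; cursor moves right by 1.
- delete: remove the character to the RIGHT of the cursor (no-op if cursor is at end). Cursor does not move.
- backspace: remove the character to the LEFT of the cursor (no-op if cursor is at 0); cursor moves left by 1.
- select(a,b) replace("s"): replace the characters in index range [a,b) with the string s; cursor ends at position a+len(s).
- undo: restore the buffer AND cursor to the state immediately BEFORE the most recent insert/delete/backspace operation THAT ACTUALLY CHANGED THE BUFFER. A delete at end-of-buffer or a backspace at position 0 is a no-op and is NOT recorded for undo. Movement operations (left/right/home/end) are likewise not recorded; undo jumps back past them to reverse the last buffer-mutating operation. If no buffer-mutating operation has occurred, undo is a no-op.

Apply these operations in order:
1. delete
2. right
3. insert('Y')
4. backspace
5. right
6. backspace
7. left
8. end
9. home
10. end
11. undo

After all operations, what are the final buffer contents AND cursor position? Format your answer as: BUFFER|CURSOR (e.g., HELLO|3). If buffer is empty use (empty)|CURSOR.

Answer: QWOXQUH|2

Derivation:
After op 1 (delete): buf='QWOXQUH' cursor=0
After op 2 (right): buf='QWOXQUH' cursor=1
After op 3 (insert('Y')): buf='QYWOXQUH' cursor=2
After op 4 (backspace): buf='QWOXQUH' cursor=1
After op 5 (right): buf='QWOXQUH' cursor=2
After op 6 (backspace): buf='QOXQUH' cursor=1
After op 7 (left): buf='QOXQUH' cursor=0
After op 8 (end): buf='QOXQUH' cursor=6
After op 9 (home): buf='QOXQUH' cursor=0
After op 10 (end): buf='QOXQUH' cursor=6
After op 11 (undo): buf='QWOXQUH' cursor=2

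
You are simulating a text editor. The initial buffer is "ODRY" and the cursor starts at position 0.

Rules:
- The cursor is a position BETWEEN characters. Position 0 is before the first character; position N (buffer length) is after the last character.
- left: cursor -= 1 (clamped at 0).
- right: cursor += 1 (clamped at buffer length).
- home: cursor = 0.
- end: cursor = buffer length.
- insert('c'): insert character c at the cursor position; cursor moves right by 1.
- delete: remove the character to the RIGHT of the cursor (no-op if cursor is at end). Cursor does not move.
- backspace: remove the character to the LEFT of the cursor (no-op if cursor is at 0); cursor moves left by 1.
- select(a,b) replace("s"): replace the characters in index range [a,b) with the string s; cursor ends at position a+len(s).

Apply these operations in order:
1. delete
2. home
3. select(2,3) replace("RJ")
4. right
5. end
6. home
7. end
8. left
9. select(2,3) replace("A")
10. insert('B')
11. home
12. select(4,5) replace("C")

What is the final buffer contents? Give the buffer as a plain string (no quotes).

After op 1 (delete): buf='DRY' cursor=0
After op 2 (home): buf='DRY' cursor=0
After op 3 (select(2,3) replace("RJ")): buf='DRRJ' cursor=4
After op 4 (right): buf='DRRJ' cursor=4
After op 5 (end): buf='DRRJ' cursor=4
After op 6 (home): buf='DRRJ' cursor=0
After op 7 (end): buf='DRRJ' cursor=4
After op 8 (left): buf='DRRJ' cursor=3
After op 9 (select(2,3) replace("A")): buf='DRAJ' cursor=3
After op 10 (insert('B')): buf='DRABJ' cursor=4
After op 11 (home): buf='DRABJ' cursor=0
After op 12 (select(4,5) replace("C")): buf='DRABC' cursor=5

Answer: DRABC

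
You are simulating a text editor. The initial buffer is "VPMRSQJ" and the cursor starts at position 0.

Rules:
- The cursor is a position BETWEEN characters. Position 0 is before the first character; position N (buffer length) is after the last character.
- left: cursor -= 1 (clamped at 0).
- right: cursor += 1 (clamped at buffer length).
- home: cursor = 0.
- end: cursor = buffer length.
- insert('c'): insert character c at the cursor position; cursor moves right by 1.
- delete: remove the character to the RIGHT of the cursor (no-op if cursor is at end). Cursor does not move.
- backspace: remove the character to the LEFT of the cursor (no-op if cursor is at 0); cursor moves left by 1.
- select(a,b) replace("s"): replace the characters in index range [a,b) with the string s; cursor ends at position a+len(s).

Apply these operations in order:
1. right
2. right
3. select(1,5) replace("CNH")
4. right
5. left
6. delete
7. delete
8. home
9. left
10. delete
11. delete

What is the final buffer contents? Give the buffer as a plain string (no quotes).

After op 1 (right): buf='VPMRSQJ' cursor=1
After op 2 (right): buf='VPMRSQJ' cursor=2
After op 3 (select(1,5) replace("CNH")): buf='VCNHQJ' cursor=4
After op 4 (right): buf='VCNHQJ' cursor=5
After op 5 (left): buf='VCNHQJ' cursor=4
After op 6 (delete): buf='VCNHJ' cursor=4
After op 7 (delete): buf='VCNH' cursor=4
After op 8 (home): buf='VCNH' cursor=0
After op 9 (left): buf='VCNH' cursor=0
After op 10 (delete): buf='CNH' cursor=0
After op 11 (delete): buf='NH' cursor=0

Answer: NH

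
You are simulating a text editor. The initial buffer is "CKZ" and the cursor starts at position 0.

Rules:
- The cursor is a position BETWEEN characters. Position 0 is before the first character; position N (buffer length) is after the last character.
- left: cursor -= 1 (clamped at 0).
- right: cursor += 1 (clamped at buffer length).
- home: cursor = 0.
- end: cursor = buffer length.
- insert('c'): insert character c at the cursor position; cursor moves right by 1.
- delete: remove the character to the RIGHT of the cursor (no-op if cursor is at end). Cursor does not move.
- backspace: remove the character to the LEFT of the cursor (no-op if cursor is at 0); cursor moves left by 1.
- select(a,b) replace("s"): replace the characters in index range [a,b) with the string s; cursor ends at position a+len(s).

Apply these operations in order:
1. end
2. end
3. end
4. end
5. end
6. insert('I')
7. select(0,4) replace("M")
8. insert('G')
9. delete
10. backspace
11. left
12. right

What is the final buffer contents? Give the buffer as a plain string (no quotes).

After op 1 (end): buf='CKZ' cursor=3
After op 2 (end): buf='CKZ' cursor=3
After op 3 (end): buf='CKZ' cursor=3
After op 4 (end): buf='CKZ' cursor=3
After op 5 (end): buf='CKZ' cursor=3
After op 6 (insert('I')): buf='CKZI' cursor=4
After op 7 (select(0,4) replace("M")): buf='M' cursor=1
After op 8 (insert('G')): buf='MG' cursor=2
After op 9 (delete): buf='MG' cursor=2
After op 10 (backspace): buf='M' cursor=1
After op 11 (left): buf='M' cursor=0
After op 12 (right): buf='M' cursor=1

Answer: M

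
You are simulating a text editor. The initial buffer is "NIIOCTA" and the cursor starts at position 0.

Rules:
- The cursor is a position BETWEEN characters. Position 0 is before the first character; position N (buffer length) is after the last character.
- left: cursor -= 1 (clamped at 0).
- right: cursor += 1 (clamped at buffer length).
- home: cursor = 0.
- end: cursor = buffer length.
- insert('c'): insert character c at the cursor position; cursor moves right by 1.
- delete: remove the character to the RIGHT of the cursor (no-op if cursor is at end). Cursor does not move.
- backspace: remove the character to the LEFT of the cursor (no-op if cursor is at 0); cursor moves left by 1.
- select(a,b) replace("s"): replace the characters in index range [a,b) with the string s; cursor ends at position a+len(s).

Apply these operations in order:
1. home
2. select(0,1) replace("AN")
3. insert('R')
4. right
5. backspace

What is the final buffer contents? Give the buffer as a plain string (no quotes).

Answer: ANRIOCTA

Derivation:
After op 1 (home): buf='NIIOCTA' cursor=0
After op 2 (select(0,1) replace("AN")): buf='ANIIOCTA' cursor=2
After op 3 (insert('R')): buf='ANRIIOCTA' cursor=3
After op 4 (right): buf='ANRIIOCTA' cursor=4
After op 5 (backspace): buf='ANRIOCTA' cursor=3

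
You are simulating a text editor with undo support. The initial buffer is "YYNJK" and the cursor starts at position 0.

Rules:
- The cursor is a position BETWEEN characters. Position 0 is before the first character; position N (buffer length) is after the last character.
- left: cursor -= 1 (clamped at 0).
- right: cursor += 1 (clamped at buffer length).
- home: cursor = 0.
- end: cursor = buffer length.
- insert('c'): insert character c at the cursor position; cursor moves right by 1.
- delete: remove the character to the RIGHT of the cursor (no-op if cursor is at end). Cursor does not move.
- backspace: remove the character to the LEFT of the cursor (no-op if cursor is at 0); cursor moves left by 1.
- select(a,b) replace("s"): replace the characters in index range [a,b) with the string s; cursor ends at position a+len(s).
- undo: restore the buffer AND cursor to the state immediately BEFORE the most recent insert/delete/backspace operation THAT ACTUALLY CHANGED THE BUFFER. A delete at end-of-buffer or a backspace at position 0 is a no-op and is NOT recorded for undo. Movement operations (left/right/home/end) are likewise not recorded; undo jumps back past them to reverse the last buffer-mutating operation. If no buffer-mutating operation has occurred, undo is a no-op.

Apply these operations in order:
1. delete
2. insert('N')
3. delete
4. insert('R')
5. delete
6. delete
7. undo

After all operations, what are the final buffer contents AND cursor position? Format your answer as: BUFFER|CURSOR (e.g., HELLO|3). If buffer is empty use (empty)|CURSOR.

Answer: NRJK|2

Derivation:
After op 1 (delete): buf='YNJK' cursor=0
After op 2 (insert('N')): buf='NYNJK' cursor=1
After op 3 (delete): buf='NNJK' cursor=1
After op 4 (insert('R')): buf='NRNJK' cursor=2
After op 5 (delete): buf='NRJK' cursor=2
After op 6 (delete): buf='NRK' cursor=2
After op 7 (undo): buf='NRJK' cursor=2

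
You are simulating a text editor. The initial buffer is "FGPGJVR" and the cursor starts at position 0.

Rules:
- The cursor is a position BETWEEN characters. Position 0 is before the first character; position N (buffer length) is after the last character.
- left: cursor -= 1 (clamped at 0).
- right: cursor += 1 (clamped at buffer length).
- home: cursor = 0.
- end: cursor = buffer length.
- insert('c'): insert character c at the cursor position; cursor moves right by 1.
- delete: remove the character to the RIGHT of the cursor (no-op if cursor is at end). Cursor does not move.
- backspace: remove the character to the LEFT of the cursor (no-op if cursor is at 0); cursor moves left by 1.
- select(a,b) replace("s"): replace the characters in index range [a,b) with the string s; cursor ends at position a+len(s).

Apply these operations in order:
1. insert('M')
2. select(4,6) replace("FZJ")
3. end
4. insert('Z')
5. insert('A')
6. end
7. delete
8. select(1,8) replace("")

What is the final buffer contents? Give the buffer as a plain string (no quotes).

Answer: MRZA

Derivation:
After op 1 (insert('M')): buf='MFGPGJVR' cursor=1
After op 2 (select(4,6) replace("FZJ")): buf='MFGPFZJVR' cursor=7
After op 3 (end): buf='MFGPFZJVR' cursor=9
After op 4 (insert('Z')): buf='MFGPFZJVRZ' cursor=10
After op 5 (insert('A')): buf='MFGPFZJVRZA' cursor=11
After op 6 (end): buf='MFGPFZJVRZA' cursor=11
After op 7 (delete): buf='MFGPFZJVRZA' cursor=11
After op 8 (select(1,8) replace("")): buf='MRZA' cursor=1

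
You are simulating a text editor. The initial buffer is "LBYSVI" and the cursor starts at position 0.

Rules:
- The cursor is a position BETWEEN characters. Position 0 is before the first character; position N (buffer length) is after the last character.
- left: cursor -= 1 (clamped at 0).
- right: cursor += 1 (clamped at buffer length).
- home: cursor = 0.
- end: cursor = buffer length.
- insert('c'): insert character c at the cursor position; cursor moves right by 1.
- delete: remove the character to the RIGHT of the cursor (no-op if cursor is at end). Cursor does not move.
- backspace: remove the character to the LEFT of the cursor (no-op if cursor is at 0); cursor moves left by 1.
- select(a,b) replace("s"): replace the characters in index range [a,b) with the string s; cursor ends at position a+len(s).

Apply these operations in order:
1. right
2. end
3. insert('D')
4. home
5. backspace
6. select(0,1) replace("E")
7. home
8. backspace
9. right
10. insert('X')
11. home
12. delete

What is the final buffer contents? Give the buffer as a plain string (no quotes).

Answer: XBYSVID

Derivation:
After op 1 (right): buf='LBYSVI' cursor=1
After op 2 (end): buf='LBYSVI' cursor=6
After op 3 (insert('D')): buf='LBYSVID' cursor=7
After op 4 (home): buf='LBYSVID' cursor=0
After op 5 (backspace): buf='LBYSVID' cursor=0
After op 6 (select(0,1) replace("E")): buf='EBYSVID' cursor=1
After op 7 (home): buf='EBYSVID' cursor=0
After op 8 (backspace): buf='EBYSVID' cursor=0
After op 9 (right): buf='EBYSVID' cursor=1
After op 10 (insert('X')): buf='EXBYSVID' cursor=2
After op 11 (home): buf='EXBYSVID' cursor=0
After op 12 (delete): buf='XBYSVID' cursor=0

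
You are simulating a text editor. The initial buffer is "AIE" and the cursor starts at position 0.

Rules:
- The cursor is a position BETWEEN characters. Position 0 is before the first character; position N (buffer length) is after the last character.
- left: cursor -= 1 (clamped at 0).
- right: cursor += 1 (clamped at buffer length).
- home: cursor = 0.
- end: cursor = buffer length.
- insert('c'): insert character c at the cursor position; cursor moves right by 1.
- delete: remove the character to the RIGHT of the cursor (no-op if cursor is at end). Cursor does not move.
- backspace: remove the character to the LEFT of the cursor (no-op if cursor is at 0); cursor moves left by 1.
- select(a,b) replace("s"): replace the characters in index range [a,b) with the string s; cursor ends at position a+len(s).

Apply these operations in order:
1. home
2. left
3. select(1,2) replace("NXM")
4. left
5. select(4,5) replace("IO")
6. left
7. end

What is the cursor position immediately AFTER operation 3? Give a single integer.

After op 1 (home): buf='AIE' cursor=0
After op 2 (left): buf='AIE' cursor=0
After op 3 (select(1,2) replace("NXM")): buf='ANXME' cursor=4

Answer: 4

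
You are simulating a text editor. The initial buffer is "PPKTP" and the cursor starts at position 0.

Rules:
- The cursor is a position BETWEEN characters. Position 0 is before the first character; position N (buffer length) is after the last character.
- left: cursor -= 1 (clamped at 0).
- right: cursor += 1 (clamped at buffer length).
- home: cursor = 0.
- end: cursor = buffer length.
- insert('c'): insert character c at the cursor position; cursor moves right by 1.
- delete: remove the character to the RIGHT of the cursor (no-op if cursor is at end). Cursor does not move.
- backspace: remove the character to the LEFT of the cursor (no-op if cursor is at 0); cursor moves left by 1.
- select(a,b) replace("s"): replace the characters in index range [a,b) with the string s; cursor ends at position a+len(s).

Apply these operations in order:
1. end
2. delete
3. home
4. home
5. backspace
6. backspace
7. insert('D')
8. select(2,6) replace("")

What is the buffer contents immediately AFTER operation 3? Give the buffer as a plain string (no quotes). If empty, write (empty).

After op 1 (end): buf='PPKTP' cursor=5
After op 2 (delete): buf='PPKTP' cursor=5
After op 3 (home): buf='PPKTP' cursor=0

Answer: PPKTP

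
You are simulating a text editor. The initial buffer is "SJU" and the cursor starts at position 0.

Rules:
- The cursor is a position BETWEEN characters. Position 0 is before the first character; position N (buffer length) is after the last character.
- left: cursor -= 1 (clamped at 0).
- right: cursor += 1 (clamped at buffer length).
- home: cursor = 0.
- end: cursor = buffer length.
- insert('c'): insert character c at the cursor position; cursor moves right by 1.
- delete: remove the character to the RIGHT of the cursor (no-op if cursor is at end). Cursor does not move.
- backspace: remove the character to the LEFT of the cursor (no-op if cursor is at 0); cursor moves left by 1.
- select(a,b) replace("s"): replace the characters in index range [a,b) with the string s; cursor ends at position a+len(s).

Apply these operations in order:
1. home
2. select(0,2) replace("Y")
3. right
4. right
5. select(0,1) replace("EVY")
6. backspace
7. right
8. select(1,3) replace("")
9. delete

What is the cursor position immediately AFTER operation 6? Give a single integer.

After op 1 (home): buf='SJU' cursor=0
After op 2 (select(0,2) replace("Y")): buf='YU' cursor=1
After op 3 (right): buf='YU' cursor=2
After op 4 (right): buf='YU' cursor=2
After op 5 (select(0,1) replace("EVY")): buf='EVYU' cursor=3
After op 6 (backspace): buf='EVU' cursor=2

Answer: 2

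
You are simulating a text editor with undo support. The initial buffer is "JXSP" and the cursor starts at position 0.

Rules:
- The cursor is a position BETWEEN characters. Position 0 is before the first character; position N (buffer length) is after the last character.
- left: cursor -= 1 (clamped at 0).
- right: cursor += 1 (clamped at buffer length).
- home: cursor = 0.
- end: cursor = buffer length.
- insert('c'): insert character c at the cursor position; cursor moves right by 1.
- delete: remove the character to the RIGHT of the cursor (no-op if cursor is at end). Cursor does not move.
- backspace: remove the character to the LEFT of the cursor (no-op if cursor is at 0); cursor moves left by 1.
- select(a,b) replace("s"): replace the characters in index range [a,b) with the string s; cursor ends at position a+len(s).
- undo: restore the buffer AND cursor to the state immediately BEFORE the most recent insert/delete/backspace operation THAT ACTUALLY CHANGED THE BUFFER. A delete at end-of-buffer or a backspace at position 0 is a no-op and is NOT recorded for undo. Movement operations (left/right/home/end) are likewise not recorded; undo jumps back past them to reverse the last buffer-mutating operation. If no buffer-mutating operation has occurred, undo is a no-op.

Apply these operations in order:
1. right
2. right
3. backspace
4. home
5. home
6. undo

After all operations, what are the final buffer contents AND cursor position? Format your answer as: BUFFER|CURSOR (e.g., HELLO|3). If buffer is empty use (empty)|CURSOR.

Answer: JXSP|2

Derivation:
After op 1 (right): buf='JXSP' cursor=1
After op 2 (right): buf='JXSP' cursor=2
After op 3 (backspace): buf='JSP' cursor=1
After op 4 (home): buf='JSP' cursor=0
After op 5 (home): buf='JSP' cursor=0
After op 6 (undo): buf='JXSP' cursor=2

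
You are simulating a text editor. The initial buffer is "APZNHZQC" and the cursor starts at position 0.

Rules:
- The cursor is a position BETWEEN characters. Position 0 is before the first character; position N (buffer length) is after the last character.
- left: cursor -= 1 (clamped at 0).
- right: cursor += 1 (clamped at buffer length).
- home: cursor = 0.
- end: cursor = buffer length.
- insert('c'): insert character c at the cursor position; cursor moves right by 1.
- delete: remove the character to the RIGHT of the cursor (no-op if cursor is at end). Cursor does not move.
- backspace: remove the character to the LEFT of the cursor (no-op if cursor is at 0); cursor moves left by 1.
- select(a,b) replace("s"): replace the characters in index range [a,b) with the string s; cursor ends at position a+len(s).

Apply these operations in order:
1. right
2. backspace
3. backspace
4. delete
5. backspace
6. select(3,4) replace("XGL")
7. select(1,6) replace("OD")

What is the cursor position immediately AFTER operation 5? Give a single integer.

After op 1 (right): buf='APZNHZQC' cursor=1
After op 2 (backspace): buf='PZNHZQC' cursor=0
After op 3 (backspace): buf='PZNHZQC' cursor=0
After op 4 (delete): buf='ZNHZQC' cursor=0
After op 5 (backspace): buf='ZNHZQC' cursor=0

Answer: 0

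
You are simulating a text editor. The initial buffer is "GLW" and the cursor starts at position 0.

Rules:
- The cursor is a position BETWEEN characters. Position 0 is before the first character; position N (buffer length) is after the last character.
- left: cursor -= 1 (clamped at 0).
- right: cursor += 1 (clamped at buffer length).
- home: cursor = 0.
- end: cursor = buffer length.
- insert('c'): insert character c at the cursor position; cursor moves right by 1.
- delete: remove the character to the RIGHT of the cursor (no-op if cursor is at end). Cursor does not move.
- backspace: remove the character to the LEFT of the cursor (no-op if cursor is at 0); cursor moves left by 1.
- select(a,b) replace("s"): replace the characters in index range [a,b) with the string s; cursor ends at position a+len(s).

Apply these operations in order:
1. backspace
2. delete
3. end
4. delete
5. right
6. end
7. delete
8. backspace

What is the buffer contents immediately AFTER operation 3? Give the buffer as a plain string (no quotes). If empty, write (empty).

After op 1 (backspace): buf='GLW' cursor=0
After op 2 (delete): buf='LW' cursor=0
After op 3 (end): buf='LW' cursor=2

Answer: LW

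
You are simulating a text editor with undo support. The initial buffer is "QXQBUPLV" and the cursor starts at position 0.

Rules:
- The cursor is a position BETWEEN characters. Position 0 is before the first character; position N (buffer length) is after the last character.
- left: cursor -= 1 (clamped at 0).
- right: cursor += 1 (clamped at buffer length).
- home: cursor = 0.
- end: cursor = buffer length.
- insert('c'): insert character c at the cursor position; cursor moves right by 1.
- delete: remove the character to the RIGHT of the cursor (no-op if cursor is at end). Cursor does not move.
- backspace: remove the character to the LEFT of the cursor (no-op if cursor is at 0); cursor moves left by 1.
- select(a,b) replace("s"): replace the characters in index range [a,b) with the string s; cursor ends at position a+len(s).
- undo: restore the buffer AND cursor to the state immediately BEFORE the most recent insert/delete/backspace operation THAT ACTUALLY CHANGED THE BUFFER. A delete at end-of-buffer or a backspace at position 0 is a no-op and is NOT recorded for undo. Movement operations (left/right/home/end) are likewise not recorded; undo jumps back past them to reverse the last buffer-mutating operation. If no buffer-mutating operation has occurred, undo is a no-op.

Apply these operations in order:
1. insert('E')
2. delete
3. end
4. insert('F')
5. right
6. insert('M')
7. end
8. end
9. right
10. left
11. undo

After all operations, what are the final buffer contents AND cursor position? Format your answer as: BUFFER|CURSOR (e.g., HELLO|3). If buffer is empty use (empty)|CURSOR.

After op 1 (insert('E')): buf='EQXQBUPLV' cursor=1
After op 2 (delete): buf='EXQBUPLV' cursor=1
After op 3 (end): buf='EXQBUPLV' cursor=8
After op 4 (insert('F')): buf='EXQBUPLVF' cursor=9
After op 5 (right): buf='EXQBUPLVF' cursor=9
After op 6 (insert('M')): buf='EXQBUPLVFM' cursor=10
After op 7 (end): buf='EXQBUPLVFM' cursor=10
After op 8 (end): buf='EXQBUPLVFM' cursor=10
After op 9 (right): buf='EXQBUPLVFM' cursor=10
After op 10 (left): buf='EXQBUPLVFM' cursor=9
After op 11 (undo): buf='EXQBUPLVF' cursor=9

Answer: EXQBUPLVF|9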